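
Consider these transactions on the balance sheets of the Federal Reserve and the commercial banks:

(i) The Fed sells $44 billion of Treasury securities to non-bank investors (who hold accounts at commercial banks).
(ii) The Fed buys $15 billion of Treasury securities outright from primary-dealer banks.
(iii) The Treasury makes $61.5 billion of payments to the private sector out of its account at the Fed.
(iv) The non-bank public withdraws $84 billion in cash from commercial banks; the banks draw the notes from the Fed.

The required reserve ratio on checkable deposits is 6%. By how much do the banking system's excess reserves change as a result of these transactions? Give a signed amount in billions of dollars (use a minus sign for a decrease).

Asset sale (to non-banks) $44 billion: reserves −$44B, deposits −$44B.
OMO purchase (from banks) $15 billion: reserves +$15B, deposits 0.
Government spending $61.5 billion: reserves +$61.5B, deposits +$61.5B.
Currency withdrawal $84 billion: reserves −$84B, deposits −$84B.
Totals: Δreserves = −$51.5B, Δdeposits = −$66.5B.
Δrequired reserves = 6% × −$66.5B = −$3.99B.
Δexcess reserves = Δreserves − Δrequired = −$51.5B − (−$3.99B) = -$47.51 billion.

-$47.51 billion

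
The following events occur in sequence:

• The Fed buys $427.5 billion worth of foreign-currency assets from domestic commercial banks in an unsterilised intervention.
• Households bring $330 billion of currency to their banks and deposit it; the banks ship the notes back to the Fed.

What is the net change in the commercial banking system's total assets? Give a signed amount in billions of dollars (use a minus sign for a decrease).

Fed balance sheet:
  Assets:      Foreign assets +$427.5B
  Liabilities: Bank reserves +$757.5B, Currency in circulation −$330B
Commercial banking system:
  Assets:      Reserves at CB +$757.5B, Foreign assets −$427.5B
  Liabilities: Checkable deposits +$330B
Change in total bank assets = +$330 billion.

+$330 billion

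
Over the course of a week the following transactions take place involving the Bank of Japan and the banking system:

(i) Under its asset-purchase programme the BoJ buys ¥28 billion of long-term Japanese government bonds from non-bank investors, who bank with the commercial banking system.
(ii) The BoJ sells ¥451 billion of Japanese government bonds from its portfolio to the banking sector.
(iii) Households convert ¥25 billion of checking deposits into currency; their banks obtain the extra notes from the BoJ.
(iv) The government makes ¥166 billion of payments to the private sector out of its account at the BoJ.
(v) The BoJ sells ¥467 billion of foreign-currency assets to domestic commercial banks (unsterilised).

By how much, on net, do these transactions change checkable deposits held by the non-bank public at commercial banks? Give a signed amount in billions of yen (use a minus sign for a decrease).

Asset purchase (from non-banks) ¥28 billion: non-bank counterparties' bank balances rise → +¥28B.
OMO sale (to banks) ¥451 billion: the counterparty is a bank, so public deposits are unchanged → 0.
Currency withdrawal ¥25 billion: non-bank counterparties' bank balances fall → −¥25B.
Government spending ¥166 billion: non-bank counterparties' bank balances rise → +¥166B.
FX sale ¥467 billion: the counterparty is a bank, so public deposits are unchanged → 0.
Net: 28 + 0 − 25 + 166 + 0 = +¥169 billion.

+¥169 billion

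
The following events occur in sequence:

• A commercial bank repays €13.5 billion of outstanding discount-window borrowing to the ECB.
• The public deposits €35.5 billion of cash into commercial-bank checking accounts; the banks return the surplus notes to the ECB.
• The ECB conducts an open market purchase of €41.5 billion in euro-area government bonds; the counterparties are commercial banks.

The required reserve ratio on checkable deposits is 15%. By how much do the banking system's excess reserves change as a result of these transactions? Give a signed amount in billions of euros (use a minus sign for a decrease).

Discount-window repayment €13.5 billion: reserves −€13.5B, deposits 0.
Currency deposit €35.5 billion: reserves +€35.5B, deposits +€35.5B.
OMO purchase (from banks) €41.5 billion: reserves +€41.5B, deposits 0.
Totals: Δreserves = +€63.5B, Δdeposits = +€35.5B.
Δrequired reserves = 15% × +€35.5B = +€5.325B.
Δexcess reserves = Δreserves − Δrequired = +€63.5B − (+€5.325B) = +€58.175 billion.

+€58.175 billion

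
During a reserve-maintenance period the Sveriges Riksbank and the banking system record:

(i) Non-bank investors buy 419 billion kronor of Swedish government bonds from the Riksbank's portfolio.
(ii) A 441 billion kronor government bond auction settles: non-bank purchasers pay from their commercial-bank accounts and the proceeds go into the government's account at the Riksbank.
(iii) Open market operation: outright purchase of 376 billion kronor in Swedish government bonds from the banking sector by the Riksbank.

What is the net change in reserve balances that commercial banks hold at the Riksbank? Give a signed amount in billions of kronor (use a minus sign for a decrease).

-484 billion

Asset sale (to non-banks) 419 billion kronor: the non-bank buyers' banks settle from reserves → −419B.
Government account inflow 441 billion kronor: funds move from bank reserves into the government account → −441B.
OMO purchase (from banks) 376 billion kronor: the Riksbank pays by crediting reserve accounts → +376B.
Net: −419 − 441 + 376 = -484 billion.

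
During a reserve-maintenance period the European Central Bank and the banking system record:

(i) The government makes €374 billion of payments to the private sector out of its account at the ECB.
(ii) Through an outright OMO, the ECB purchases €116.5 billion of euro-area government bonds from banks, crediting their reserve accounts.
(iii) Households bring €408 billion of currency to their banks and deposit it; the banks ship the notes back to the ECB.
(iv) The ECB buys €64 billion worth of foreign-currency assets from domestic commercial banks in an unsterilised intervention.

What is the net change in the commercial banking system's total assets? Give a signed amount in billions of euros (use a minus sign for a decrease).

ECB balance sheet:
  Assets:      Securities +€116.5B, Foreign assets +€64B
  Liabilities: Bank reserves +€962.5B, Currency in circulation −€408B, Government deposits −€374B
Commercial banking system:
  Assets:      Reserves at CB +€962.5B, Securities −€116.5B, Foreign assets −€64B
  Liabilities: Checkable deposits +€782B
Change in total bank assets = +€782 billion.

+€782 billion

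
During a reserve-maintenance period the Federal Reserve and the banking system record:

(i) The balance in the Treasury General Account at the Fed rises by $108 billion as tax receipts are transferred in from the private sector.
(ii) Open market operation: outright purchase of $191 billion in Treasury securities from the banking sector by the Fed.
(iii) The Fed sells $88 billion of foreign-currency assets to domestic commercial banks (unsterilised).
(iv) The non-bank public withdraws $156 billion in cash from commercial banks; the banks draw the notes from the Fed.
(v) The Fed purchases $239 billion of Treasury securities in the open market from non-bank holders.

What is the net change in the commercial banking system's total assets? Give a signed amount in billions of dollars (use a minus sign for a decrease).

Government account inflow $108 billion: bank balance sheets shrink → −$108B.
OMO purchase (from banks) $191 billion: just an asset swap on bank balance sheets → 0.
FX sale $88 billion: just an asset swap on bank balance sheets → 0.
Currency withdrawal $156 billion: bank balance sheets shrink → −$156B.
Asset purchase (from non-banks) $239 billion: bank balance sheets expand → +$239B.
Net: −108 + 0 + 0 − 156 + 239 = -$25 billion.

-$25 billion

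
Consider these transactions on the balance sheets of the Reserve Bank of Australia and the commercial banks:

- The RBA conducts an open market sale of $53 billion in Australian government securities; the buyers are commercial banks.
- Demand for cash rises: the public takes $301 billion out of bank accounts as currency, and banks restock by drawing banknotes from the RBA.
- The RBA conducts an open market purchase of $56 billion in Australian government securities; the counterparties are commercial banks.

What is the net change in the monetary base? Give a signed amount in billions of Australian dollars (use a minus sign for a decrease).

OMO sale (to banks) $53 billion: RBA balance sheet contracts → −$53B.
Currency withdrawal $301 billion: just a shift between currency and reserves — both are base money → 0.
OMO purchase (from banks) $56 billion: RBA balance sheet expands → +$56B.
Net: −53 + 0 + 56 = +$3 billion.

+$3 billion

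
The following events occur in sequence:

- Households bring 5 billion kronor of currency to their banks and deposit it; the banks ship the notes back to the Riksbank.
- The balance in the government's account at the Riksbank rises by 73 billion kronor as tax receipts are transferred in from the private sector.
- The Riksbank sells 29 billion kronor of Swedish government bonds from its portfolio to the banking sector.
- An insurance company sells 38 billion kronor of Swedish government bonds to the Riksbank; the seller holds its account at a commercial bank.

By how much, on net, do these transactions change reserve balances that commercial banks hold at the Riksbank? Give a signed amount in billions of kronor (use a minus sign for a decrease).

Currency deposit 5 billion kronor: returned notes are swapped for reserve credit → +5B.
Government account inflow 73 billion kronor: funds move from bank reserves into the government account → −73B.
OMO sale (to banks) 29 billion kronor: the buying banks pay out of their reserve balances → −29B.
Asset purchase (from non-banks) 38 billion kronor: the Riksbank pays by crediting reserve accounts → +38B.
Net: 5 − 73 − 29 + 38 = -59 billion.

-59 billion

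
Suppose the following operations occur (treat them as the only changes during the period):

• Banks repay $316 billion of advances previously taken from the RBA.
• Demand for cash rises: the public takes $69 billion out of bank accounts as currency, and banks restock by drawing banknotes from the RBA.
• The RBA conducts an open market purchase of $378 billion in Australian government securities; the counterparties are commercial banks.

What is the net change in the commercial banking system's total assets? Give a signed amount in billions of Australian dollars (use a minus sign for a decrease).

-$385 billion

RBA balance sheet:
  Assets:      Securities +$378B, Loans to banks −$316B
  Liabilities: Bank reserves −$7B, Currency in circulation +$69B
Commercial banking system:
  Assets:      Reserves at CB −$7B, Securities −$378B
  Liabilities: Checkable deposits −$69B, Borrowings from CB −$316B
Change in total bank assets = -$385 billion.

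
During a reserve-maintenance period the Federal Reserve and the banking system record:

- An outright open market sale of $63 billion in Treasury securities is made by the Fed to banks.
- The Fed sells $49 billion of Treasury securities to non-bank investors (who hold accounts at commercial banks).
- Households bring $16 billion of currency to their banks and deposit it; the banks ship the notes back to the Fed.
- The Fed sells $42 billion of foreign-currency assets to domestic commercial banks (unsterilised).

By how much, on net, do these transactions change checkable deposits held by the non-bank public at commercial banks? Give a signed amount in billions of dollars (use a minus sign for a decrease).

Fed balance sheet:
  Assets:      Securities −$112B, Foreign assets −$42B
  Liabilities: Bank reserves −$138B, Currency in circulation −$16B
Commercial banking system:
  Assets:      Reserves at CB −$138B, Securities +$63B, Foreign assets +$42B
  Liabilities: Checkable deposits −$33B
So the change in checkable deposits held by the non-bank public at commercial banks is -$33 billion.

-$33 billion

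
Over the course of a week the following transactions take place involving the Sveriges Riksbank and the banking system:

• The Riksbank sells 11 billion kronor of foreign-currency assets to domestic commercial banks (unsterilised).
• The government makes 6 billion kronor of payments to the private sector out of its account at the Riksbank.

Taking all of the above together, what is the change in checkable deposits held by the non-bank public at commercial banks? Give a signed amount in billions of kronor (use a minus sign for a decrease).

FX sale 11 billion kronor: the counterparty is a bank, so public deposits are unchanged → 0.
Government spending 6 billion kronor: non-bank counterparties' bank balances rise → +6B.
Net: 0 + 6 = +6 billion.

+6 billion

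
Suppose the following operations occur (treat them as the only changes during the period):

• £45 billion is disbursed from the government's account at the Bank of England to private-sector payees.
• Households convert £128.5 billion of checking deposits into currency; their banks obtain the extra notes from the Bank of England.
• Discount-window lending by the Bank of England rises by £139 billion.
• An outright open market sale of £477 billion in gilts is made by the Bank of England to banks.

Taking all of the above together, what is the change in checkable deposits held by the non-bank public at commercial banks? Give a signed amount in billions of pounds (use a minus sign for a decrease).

Government spending £45 billion: non-bank counterparties' bank balances rise → +£45B.
Currency withdrawal £128.5 billion: non-bank counterparties' bank balances fall → −£128.5B.
Discount-window loan £139 billion: the counterparty is a bank, so public deposits are unchanged → 0.
OMO sale (to banks) £477 billion: the counterparty is a bank, so public deposits are unchanged → 0.
Net: 45 − 128.5 + 0 + 0 = -£83.5 billion.

-£83.5 billion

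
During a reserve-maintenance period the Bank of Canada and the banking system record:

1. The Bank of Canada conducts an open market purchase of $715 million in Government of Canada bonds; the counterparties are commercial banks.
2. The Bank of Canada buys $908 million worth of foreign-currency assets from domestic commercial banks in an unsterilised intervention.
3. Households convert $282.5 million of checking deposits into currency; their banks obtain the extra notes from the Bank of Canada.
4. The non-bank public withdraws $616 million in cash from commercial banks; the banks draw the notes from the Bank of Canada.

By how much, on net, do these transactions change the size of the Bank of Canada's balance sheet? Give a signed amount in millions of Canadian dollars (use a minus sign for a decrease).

Bank of Canada balance sheet:
  Assets:      Securities +$715M, Foreign assets +$908M
  Liabilities: Bank reserves +$724.5M, Currency in circulation +$898.5M
Commercial banking system:
  Assets:      Reserves at CB +$724.5M, Securities −$715M, Foreign assets −$908M
  Liabilities: Checkable deposits −$898.5M
Change in total Bank of Canada assets = +$1623 million.

+$1623 million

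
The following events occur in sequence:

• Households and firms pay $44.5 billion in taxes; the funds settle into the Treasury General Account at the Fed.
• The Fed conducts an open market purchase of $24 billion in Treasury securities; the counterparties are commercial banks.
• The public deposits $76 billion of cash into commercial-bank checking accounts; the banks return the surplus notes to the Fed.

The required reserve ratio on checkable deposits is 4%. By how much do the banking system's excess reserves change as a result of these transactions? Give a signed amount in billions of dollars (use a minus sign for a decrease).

Government account inflow $44.5 billion: reserves −$44.5B, deposits −$44.5B.
OMO purchase (from banks) $24 billion: reserves +$24B, deposits 0.
Currency deposit $76 billion: reserves +$76B, deposits +$76B.
Totals: Δreserves = +$55.5B, Δdeposits = +$31.5B.
Δrequired reserves = 4% × +$31.5B = +$1.26B.
Δexcess reserves = Δreserves − Δrequired = +$55.5B − (+$1.26B) = +$54.24 billion.

+$54.24 billion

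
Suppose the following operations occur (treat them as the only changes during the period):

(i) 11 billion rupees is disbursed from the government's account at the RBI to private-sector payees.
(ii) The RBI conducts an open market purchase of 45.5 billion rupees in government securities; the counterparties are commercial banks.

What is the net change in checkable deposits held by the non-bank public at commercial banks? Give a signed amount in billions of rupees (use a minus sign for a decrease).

Government spending 11 billion rupees: non-bank counterparties' bank balances rise → +11B.
OMO purchase (from banks) 45.5 billion rupees: the counterparty is a bank, so public deposits are unchanged → 0.
Net: 11 + 0 = +11 billion.

+11 billion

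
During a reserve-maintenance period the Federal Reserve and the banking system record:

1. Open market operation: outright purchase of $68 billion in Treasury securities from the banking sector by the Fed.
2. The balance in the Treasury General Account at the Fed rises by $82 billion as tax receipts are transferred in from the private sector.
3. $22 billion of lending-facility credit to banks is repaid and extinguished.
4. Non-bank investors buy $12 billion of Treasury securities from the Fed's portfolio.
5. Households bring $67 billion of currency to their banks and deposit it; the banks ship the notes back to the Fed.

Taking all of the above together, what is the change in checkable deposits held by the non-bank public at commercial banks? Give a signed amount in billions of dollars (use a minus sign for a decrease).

-$27 billion

OMO purchase (from banks) $68 billion: the counterparty is a bank, so public deposits are unchanged → 0.
Government account inflow $82 billion: non-bank counterparties' bank balances fall → −$82B.
Discount-window repayment $22 billion: the counterparty is a bank, so public deposits are unchanged → 0.
Asset sale (to non-banks) $12 billion: non-bank counterparties' bank balances fall → −$12B.
Currency deposit $67 billion: non-bank counterparties' bank balances rise → +$67B.
Net: 0 − 82 + 0 − 12 + 67 = -$27 billion.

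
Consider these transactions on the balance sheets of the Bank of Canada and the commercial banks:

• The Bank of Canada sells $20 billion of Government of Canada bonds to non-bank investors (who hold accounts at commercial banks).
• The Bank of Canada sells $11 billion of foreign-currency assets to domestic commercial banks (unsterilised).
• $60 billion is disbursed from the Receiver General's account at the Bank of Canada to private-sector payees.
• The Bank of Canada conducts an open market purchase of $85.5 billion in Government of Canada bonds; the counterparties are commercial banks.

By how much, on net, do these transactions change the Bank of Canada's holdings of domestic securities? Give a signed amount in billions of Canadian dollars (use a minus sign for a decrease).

+$65.5 billion

Asset sale (to non-banks) $20 billion: securities removed from the Bank of Canada's portfolio → −$20B.
FX sale $11 billion: the Bank of Canada's securities portfolio is untouched → 0.
Government spending $60 billion: the Bank of Canada's securities portfolio is untouched → 0.
OMO purchase (from banks) $85.5 billion: securities added to the Bank of Canada's portfolio → +$85.5B.
Net: −20 + 0 + 0 + 85.5 = +$65.5 billion.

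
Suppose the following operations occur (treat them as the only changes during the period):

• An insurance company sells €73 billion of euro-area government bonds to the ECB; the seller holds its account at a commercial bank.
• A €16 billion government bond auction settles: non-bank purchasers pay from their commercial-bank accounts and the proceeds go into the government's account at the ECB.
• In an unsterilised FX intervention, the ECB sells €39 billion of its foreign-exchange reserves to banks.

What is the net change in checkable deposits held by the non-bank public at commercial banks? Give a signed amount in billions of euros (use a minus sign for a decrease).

Asset purchase (from non-banks) €73 billion: non-bank counterparties' bank balances rise → +€73B.
Government account inflow €16 billion: non-bank counterparties' bank balances fall → −€16B.
FX sale €39 billion: the counterparty is a bank, so public deposits are unchanged → 0.
Net: 73 − 16 + 0 = +€57 billion.

+€57 billion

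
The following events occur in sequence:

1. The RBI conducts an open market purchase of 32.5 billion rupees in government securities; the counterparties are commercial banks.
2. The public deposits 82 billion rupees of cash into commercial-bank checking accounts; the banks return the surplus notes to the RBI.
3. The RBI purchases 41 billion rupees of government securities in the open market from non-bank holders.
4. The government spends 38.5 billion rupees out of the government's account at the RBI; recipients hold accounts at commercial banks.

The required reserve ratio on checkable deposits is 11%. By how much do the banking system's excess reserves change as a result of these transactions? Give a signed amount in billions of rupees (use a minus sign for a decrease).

+176.235 billion

OMO purchase (from banks) 32.5 billion rupees: reserves +32.5B, deposits 0.
Currency deposit 82 billion rupees: reserves +82B, deposits +82B.
Asset purchase (from non-banks) 41 billion rupees: reserves +41B, deposits +41B.
Government spending 38.5 billion rupees: reserves +38.5B, deposits +38.5B.
Totals: Δreserves = +194B, Δdeposits = +161.5B.
Δrequired reserves = 11% × +161.5B = +17.765B.
Δexcess reserves = Δreserves − Δrequired = +194B − (+17.765B) = +176.235 billion.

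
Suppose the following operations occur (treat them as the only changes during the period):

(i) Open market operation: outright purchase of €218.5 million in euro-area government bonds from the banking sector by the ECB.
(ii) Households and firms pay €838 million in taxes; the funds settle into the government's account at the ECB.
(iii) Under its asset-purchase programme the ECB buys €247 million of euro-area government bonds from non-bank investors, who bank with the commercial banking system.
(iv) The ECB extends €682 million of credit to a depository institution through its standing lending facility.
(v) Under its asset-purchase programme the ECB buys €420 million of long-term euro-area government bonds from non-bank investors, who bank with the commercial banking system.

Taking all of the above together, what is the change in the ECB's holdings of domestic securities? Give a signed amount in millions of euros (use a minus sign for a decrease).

OMO purchase (from banks) €218.5 million: securities added to the ECB's portfolio → +€218.5M.
Government account inflow €838 million: the ECB's securities portfolio is untouched → 0.
Asset purchase (from non-banks) €247 million: securities added to the ECB's portfolio → +€247M.
Discount-window loan €682 million: the ECB's securities portfolio is untouched → 0.
Asset purchase (from non-banks) €420 million: securities added to the ECB's portfolio → +€420M.
Net: 218.5 + 0 + 247 + 0 + 420 = +€885.5 million.

+€885.5 million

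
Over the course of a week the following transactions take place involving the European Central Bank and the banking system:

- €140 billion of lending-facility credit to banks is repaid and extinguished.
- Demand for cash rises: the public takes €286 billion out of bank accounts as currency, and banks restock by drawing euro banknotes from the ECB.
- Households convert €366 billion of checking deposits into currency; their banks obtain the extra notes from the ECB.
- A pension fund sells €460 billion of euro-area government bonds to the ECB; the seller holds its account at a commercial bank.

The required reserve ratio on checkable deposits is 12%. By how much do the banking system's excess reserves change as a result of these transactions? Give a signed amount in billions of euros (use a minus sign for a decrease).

Discount-window repayment €140 billion: reserves −€140B, deposits 0.
Currency withdrawal €286 billion: reserves −€286B, deposits −€286B.
Currency withdrawal €366 billion: reserves −€366B, deposits −€366B.
Asset purchase (from non-banks) €460 billion: reserves +€460B, deposits +€460B.
Totals: Δreserves = −€332B, Δdeposits = −€192B.
Δrequired reserves = 12% × −€192B = −€23.04B.
Δexcess reserves = Δreserves − Δrequired = −€332B − (−€23.04B) = -€308.96 billion.

-€308.96 billion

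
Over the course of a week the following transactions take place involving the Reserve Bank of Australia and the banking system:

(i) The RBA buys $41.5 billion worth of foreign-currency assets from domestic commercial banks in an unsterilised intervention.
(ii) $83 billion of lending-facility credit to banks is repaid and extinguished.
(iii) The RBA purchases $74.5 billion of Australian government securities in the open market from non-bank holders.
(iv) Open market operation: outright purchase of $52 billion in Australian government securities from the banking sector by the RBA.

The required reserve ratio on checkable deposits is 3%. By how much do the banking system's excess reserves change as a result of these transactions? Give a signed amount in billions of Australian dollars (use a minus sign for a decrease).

+$82.765 billion

FX purchase $41.5 billion: reserves +$41.5B, deposits 0.
Discount-window repayment $83 billion: reserves −$83B, deposits 0.
Asset purchase (from non-banks) $74.5 billion: reserves +$74.5B, deposits +$74.5B.
OMO purchase (from banks) $52 billion: reserves +$52B, deposits 0.
Totals: Δreserves = +$85B, Δdeposits = +$74.5B.
Δrequired reserves = 3% × +$74.5B = +$2.235B.
Δexcess reserves = Δreserves − Δrequired = +$85B − (+$2.235B) = +$82.765 billion.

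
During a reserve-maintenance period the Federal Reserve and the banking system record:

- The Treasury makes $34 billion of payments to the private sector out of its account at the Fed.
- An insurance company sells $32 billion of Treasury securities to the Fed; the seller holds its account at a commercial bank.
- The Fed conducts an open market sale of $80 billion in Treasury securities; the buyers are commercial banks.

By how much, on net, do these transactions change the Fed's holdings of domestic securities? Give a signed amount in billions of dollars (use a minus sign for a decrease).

Government spending $34 billion: the Fed's securities portfolio is untouched → 0.
Asset purchase (from non-banks) $32 billion: securities added to the Fed's portfolio → +$32B.
OMO sale (to banks) $80 billion: securities removed from the Fed's portfolio → −$80B.
Net: 0 + 32 − 80 = -$48 billion.

-$48 billion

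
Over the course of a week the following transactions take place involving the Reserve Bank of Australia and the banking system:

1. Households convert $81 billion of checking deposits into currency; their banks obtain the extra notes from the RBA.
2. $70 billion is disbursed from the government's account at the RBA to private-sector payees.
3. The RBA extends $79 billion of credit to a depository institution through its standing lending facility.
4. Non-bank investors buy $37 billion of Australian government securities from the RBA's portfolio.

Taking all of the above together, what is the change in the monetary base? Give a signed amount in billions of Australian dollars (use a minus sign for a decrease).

+$112 billion

Currency withdrawal $81 billion: just a shift between currency and reserves — both are base money → 0.
Government spending $70 billion: a non-base liability converts back to reserves → +$70B.
Discount-window loan $79 billion: RBA balance sheet expands → +$79B.
Asset sale (to non-banks) $37 billion: RBA balance sheet contracts → −$37B.
Net: 0 + 70 + 79 − 37 = +$112 billion.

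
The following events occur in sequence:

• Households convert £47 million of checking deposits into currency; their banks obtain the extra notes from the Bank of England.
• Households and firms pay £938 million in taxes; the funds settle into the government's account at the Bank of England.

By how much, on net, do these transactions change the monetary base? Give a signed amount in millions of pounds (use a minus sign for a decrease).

-£938 million

Bank of England balance sheet:
  Assets:      no change
  Liabilities: Bank reserves −£985M, Currency in circulation +£47M, Government deposits +£938M
Commercial banking system:
  Assets:      Reserves at CB −£985M
  Liabilities: Checkable deposits −£985M
Monetary base = currency + reserves: +£47M + (−£985M) = -£938 million.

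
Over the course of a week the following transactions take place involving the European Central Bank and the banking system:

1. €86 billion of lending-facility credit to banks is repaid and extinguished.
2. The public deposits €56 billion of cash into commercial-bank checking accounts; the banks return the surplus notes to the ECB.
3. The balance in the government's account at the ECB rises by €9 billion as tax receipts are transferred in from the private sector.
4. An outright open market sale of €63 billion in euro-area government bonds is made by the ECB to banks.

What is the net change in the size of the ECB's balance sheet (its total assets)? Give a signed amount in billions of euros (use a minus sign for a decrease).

-€149 billion

Discount-window repayment €86 billion: an ECB asset is shed → −€86B.
Currency deposit €56 billion: only the composition of liabilities changes → 0.
Government account inflow €9 billion: only the composition of liabilities changes → 0.
OMO sale (to banks) €63 billion: an ECB asset is shed → −€63B.
Net: −86 + 0 + 0 − 63 = -€149 billion.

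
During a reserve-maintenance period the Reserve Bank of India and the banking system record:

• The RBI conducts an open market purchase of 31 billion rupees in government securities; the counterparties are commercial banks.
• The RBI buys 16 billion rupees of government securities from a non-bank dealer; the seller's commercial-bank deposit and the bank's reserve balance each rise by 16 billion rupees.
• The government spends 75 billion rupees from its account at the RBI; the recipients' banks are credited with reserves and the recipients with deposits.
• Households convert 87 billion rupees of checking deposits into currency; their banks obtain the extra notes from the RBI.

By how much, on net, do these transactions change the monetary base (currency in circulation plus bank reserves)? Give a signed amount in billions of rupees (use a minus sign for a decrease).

+122 billion

RBI balance sheet:
  Assets:      Securities +47B
  Liabilities: Bank reserves +35B, Currency in circulation +87B, Government deposits −75B
Commercial banking system:
  Assets:      Reserves at CB +35B, Securities −31B
  Liabilities: Checkable deposits +4B
Monetary base = currency + reserves: +87B + (+35B) = +122 billion.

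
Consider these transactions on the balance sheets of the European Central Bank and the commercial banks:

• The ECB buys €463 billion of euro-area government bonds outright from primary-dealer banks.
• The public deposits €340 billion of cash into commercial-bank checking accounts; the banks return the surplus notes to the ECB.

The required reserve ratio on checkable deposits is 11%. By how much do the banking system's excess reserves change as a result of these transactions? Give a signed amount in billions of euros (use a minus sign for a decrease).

OMO purchase (from banks) €463 billion: reserves +€463B, deposits 0.
Currency deposit €340 billion: reserves +€340B, deposits +€340B.
Totals: Δreserves = +€803B, Δdeposits = +€340B.
Δrequired reserves = 11% × +€340B = +€37.4B.
Δexcess reserves = Δreserves − Δrequired = +€803B − (+€37.4B) = +€765.6 billion.

+€765.6 billion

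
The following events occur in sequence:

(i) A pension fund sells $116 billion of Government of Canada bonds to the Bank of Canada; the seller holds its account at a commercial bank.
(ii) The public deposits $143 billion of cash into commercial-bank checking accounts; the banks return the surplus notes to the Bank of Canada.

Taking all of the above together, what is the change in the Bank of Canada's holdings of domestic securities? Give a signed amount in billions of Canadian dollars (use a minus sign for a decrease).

+$116 billion

Asset purchase (from non-banks) $116 billion: securities added to the Bank of Canada's portfolio → +$116B.
Currency deposit $143 billion: the Bank of Canada's securities portfolio is untouched → 0.
Net: 116 + 0 = +$116 billion.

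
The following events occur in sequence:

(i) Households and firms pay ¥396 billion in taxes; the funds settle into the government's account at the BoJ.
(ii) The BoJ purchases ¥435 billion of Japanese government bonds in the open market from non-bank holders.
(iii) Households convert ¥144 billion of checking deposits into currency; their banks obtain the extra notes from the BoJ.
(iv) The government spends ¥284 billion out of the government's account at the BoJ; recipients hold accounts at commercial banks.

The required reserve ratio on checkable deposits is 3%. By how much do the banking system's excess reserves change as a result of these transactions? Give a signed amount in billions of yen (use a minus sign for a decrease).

Government account inflow ¥396 billion: reserves −¥396B, deposits −¥396B.
Asset purchase (from non-banks) ¥435 billion: reserves +¥435B, deposits +¥435B.
Currency withdrawal ¥144 billion: reserves −¥144B, deposits −¥144B.
Government spending ¥284 billion: reserves +¥284B, deposits +¥284B.
Totals: Δreserves = +¥179B, Δdeposits = +¥179B.
Δrequired reserves = 3% × +¥179B = +¥5.37B.
Δexcess reserves = Δreserves − Δrequired = +¥179B − (+¥5.37B) = +¥173.63 billion.

+¥173.63 billion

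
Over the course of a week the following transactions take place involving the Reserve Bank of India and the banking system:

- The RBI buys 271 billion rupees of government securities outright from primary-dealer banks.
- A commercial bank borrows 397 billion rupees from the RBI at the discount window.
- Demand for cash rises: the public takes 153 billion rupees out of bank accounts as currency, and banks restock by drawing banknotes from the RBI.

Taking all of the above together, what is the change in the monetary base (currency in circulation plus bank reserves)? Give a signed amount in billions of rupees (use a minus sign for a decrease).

+668 billion

OMO purchase (from banks) 271 billion rupees: RBI balance sheet expands → +271B.
Discount-window loan 397 billion rupees: RBI balance sheet expands → +397B.
Currency withdrawal 153 billion rupees: just a shift between currency and reserves — both are base money → 0.
Net: 271 + 397 + 0 = +668 billion.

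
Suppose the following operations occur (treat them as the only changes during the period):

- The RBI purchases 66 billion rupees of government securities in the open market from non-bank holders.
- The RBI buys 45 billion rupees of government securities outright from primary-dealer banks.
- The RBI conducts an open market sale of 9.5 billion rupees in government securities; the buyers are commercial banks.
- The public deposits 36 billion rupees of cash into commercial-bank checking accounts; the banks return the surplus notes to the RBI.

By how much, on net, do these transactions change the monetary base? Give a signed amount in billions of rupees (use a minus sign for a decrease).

Asset purchase (from non-banks) 66 billion rupees: RBI balance sheet expands → +66B.
OMO purchase (from banks) 45 billion rupees: RBI balance sheet expands → +45B.
OMO sale (to banks) 9.5 billion rupees: RBI balance sheet contracts → −9.5B.
Currency deposit 36 billion rupees: just a shift between currency and reserves — both are base money → 0.
Net: 66 + 45 − 9.5 + 0 = +101.5 billion.

+101.5 billion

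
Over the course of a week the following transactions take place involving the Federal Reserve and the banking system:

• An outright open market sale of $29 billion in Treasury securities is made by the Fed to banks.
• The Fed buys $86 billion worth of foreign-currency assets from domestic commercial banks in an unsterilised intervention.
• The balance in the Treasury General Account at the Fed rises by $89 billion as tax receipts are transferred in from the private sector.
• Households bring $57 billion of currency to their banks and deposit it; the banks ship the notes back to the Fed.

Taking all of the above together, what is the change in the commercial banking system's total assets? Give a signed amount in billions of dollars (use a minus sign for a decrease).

-$32 billion

Fed balance sheet:
  Assets:      Securities −$29B, Foreign assets +$86B
  Liabilities: Bank reserves +$25B, Currency in circulation −$57B, Government deposits +$89B
Commercial banking system:
  Assets:      Reserves at CB +$25B, Securities +$29B, Foreign assets −$86B
  Liabilities: Checkable deposits −$32B
Change in total bank assets = -$32 billion.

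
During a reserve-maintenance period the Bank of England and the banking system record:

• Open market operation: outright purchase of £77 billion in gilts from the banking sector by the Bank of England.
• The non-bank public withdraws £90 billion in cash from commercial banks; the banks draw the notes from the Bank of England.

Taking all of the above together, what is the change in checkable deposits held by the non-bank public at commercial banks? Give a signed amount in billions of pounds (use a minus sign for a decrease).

OMO purchase (from banks) £77 billion: the counterparty is a bank, so public deposits are unchanged → 0.
Currency withdrawal £90 billion: non-bank counterparties' bank balances fall → −£90B.
Net: 0 − 90 = -£90 billion.

-£90 billion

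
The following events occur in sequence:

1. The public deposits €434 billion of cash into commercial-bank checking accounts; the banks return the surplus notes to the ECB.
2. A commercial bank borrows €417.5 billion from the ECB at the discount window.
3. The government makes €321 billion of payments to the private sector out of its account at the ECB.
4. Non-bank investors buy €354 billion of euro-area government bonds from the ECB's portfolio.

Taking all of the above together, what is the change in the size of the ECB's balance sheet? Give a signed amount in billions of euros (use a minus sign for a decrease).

ECB balance sheet:
  Assets:      Securities −€354B, Loans to banks +€417.5B
  Liabilities: Bank reserves +€818.5B, Currency in circulation −€434B, Government deposits −€321B
Commercial banking system:
  Assets:      Reserves at CB +€818.5B
  Liabilities: Checkable deposits +€401B, Borrowings from CB +€417.5B
Change in total ECB assets = +€63.5 billion.

+€63.5 billion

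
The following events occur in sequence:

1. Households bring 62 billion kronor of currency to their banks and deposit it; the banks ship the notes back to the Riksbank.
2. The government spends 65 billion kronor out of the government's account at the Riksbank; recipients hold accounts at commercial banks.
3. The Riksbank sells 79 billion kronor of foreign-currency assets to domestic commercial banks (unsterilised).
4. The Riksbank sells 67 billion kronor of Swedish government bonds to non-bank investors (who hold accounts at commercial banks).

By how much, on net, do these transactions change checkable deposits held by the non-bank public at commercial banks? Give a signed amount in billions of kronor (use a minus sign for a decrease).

Currency deposit 62 billion kronor: non-bank counterparties' bank balances rise → +62B.
Government spending 65 billion kronor: non-bank counterparties' bank balances rise → +65B.
FX sale 79 billion kronor: the counterparty is a bank, so public deposits are unchanged → 0.
Asset sale (to non-banks) 67 billion kronor: non-bank counterparties' bank balances fall → −67B.
Net: 62 + 65 + 0 − 67 = +60 billion.

+60 billion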